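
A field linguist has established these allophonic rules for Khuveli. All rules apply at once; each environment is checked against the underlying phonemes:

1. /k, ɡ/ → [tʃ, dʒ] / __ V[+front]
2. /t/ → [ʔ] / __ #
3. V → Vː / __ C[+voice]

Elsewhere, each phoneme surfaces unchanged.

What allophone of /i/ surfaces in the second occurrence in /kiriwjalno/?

[iː]

Rule 3 applies to /i/ (between /r/ and /w/: before a voiced consonant) → [iː].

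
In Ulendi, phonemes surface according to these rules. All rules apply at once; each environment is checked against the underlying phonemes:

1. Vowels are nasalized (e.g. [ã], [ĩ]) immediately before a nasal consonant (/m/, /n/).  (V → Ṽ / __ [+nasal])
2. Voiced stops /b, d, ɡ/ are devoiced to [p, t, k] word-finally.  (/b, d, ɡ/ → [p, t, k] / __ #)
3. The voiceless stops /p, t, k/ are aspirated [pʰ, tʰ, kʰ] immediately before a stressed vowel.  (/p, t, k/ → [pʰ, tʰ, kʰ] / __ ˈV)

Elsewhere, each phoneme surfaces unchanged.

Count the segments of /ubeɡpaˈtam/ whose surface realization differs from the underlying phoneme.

2

Segments that undergo a rule: /t/ → [tʰ] (rule 3); /a/ → [ã] (rule 1).
All other segments surface unchanged.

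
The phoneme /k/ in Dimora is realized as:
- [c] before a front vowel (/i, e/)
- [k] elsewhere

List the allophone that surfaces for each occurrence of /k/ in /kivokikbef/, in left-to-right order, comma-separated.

[c], [c], [k]

Occurrence 1 (position 1): before a front vowel → [c].
Occurrence 2 (position 5): before a front vowel → [c].
Occurrence 3 (position 7): no conditioning environment matches → elsewhere allophone [k].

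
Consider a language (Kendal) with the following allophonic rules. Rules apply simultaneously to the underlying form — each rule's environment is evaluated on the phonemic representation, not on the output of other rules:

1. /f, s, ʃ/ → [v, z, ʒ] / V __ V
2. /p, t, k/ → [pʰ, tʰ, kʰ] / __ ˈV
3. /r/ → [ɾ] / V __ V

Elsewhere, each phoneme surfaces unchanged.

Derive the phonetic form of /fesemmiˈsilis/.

[fezemmiˈzilis]

/f/ (word-initial): rule 1 targets it, but not between two vowels → unchanged [f].
/e/ (between /f/ and /s/) is unaffected → [e].
/s/ (between /e/ and /e/) occurs between two vowels → [z] by rule 1.
/e/ (between /s/ and /m/): no rule targets it → [e].
/m/ (between /e/ and /m/): no rule targets it → [m].
/m/ (between /m/ and /i/): no rule targets it → [m].
/i/ (between /m/ and /s/) is unaffected → [i].
/s/ meets the environment for rule 1 (between two vowels) → [z].
/i/ — not in any rule's target class → [i].
/l/ (between /i/ and /i/) is unaffected → [l].
/i/ — not in any rule's target class → [i].
/s/ — word-final; rule 1 does not apply here → [s].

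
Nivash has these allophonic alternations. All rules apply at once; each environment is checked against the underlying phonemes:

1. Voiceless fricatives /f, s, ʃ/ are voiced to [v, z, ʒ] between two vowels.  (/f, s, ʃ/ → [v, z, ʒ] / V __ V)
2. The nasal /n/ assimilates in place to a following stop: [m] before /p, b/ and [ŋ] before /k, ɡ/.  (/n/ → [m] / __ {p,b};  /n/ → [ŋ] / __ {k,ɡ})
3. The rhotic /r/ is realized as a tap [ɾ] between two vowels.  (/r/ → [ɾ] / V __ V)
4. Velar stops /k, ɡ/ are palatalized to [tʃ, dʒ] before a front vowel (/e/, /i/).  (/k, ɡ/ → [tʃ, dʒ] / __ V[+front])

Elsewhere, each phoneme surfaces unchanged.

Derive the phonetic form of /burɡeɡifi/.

/b/ — not in any rule's target class → [b].
/u/ (between /b/ and /r/) is unaffected → [u].
/r/ (between /u/ and /ɡ/) is in the target of rule 3 but the environment (between two vowels) is not met → [r].
/ɡ/ (between /r/ and /e/): before a front vowel, so rule 4 applies → [dʒ].
/e/ — not in any rule's target class → [e].
/ɡ/ (between /e/ and /i/): before a front vowel, so rule 4 applies → [dʒ].
/i/ (between /ɡ/ and /f/) is unaffected → [i].
/f/ — between /i/ and /i/, between two vowels — surfaces as [v] (rule 1).
/i/ stays [i].

[burdʒedʒivi]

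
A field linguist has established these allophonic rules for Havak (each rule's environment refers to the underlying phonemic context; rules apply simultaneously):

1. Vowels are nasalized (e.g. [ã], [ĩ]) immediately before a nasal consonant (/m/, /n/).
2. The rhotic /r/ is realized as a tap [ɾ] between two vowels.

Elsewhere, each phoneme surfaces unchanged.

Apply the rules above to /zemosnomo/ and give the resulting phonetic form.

[zẽmosnõmo]

/z/ stays [z].
Rule 1 applies to /e/ (between /z/ and /m/: before a nasal consonant) → [ẽ].
/m/ (between /e/ and /o/): no rule targets it → [m].
/o/ (between /m/ and /s/) is in the target of rule 1 but the environment (before a nasal consonant) is not met → [o].
/s/ stays [s].
/n/ — not in any rule's target class → [n].
/o/ (between /n/ and /m/) occurs before a nasal consonant → [õ] by rule 1.
/m/ (between /o/ and /o/): no rule targets it → [m].
/o/ (word-final) fails the environment for rule 1, so it stays [o].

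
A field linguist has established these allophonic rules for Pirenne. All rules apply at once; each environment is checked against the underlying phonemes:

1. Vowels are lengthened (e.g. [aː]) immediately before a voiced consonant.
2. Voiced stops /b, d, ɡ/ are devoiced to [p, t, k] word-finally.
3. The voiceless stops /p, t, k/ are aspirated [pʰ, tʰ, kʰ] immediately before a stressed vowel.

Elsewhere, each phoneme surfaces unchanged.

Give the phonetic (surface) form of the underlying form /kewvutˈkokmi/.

/k/ (word-initial) fails the environment for rule 3, so it stays [k].
/e/ (between /k/ and /w/): before a voiced consonant, so rule 1 applies → [eː].
/w/ (between /e/ and /v/) is unaffected → [w].
/v/ (between /w/ and /u/) is unaffected → [v].
/u/ (between /v/ and /t/) fails the environment for rule 1, so it stays [u].
/t/ — between /u/ and /k/; rule 3 does not apply here → [t].
/k/ (between /t/ and /o/): immediately before a stressed vowel, so rule 3 applies → [kʰ].
/o/ (between /k/ and /k/) fails the environment for rule 1, so it stays [o].
/k/ (between /o/ and /m/): rule 3 targets it, but not immediately before a stressed vowel → unchanged [k].
/m/ — not in any rule's target class → [m].
/i/ (word-final) is in the target of rule 1 but the environment (before a voiced consonant) is not met → [i].

[keːwvutˈkʰokmi]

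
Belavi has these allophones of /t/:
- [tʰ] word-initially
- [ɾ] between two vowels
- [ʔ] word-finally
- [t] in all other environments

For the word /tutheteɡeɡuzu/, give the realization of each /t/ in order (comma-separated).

Occurrence 1 (position 1): word-initially → [tʰ].
Occurrence 2 (position 3): no conditioning environment matches → elsewhere allophone [t].
Occurrence 3 (position 6): between two vowels → [ɾ].

[tʰ], [t], [ɾ]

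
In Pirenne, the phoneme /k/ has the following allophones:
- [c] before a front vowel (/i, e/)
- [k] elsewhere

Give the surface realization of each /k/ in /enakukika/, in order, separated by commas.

[k], [c], [k]

Occurrence 1 (position 4): no conditioning environment matches → elsewhere allophone [k].
Occurrence 2 (position 6): before a front vowel → [c].
Occurrence 3 (position 8): no conditioning environment matches → elsewhere allophone [k].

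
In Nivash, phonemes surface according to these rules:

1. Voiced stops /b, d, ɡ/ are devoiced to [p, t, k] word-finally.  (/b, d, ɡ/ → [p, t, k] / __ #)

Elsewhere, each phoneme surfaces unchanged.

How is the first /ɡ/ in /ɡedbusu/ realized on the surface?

[ɡ]

/ɡ/ — word-initial; rule 1 does not apply here → [ɡ].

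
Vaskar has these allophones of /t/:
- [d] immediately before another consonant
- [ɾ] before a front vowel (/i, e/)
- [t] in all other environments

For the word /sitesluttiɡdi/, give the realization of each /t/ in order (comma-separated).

[ɾ], [d], [ɾ]

Occurrence 1 (position 3): before a front vowel (/i, e/) → [ɾ].
Occurrence 2 (position 8): immediately before another consonant → [d].
Occurrence 3 (position 9): before a front vowel (/i, e/) → [ɾ].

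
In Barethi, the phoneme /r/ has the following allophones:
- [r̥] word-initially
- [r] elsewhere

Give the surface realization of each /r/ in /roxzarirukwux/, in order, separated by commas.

[r̥], [r], [r]

Occurrence 1 (position 1): word-initially → [r̥].
Occurrence 2 (position 6): no conditioning environment matches → elsewhere allophone [r].
Occurrence 3 (position 8): no conditioning environment matches → elsewhere allophone [r].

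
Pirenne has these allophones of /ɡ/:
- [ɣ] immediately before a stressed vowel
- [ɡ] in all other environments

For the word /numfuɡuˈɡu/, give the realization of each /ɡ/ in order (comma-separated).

[ɡ], [ɣ]

Occurrence 1 (position 6): no conditioning environment matches → elsewhere allophone [ɡ].
Occurrence 2 (position 8): immediately before a stressed vowel → [ɣ].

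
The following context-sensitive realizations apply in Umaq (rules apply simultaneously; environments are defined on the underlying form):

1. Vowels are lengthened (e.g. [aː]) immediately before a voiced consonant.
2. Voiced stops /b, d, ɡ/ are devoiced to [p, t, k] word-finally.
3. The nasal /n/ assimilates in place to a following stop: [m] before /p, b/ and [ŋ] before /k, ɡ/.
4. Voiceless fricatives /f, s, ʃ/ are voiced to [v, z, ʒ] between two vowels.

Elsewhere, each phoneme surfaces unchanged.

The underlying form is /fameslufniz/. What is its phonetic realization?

/f/ (word-initial) fails the environment for rule 4, so it stays [f].
/a/ (between /f/ and /m/) occurs before a voiced consonant → [aː] by rule 1.
/m/ stays [m].
/e/ (between /m/ and /s/) fails the environment for rule 1, so it stays [e].
/s/ — between /e/ and /l/; rule 4 does not apply here → [s].
/l/ stays [l].
/u/ — between /l/ and /f/; rule 1 does not apply here → [u].
/f/ — between /u/ and /n/; rule 4 does not apply here → [f].
/n/ (between /f/ and /i/): rule 3 targets it, but not before a labial or velar stop → unchanged [n].
/i/ (between /n/ and /z/): before a voiced consonant, so rule 1 applies → [iː].
/z/ (word-final) is unaffected → [z].

[faːmeslufniːz]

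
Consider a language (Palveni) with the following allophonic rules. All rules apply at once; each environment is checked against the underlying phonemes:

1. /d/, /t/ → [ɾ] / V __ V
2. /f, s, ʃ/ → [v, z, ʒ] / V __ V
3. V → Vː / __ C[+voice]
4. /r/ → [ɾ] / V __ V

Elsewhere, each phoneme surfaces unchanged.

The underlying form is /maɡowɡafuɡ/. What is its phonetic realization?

Rule 3 applies to /a/ (between /m/ and /ɡ/: before a voiced consonant) → [aː].
/o/ — between /ɡ/ and /w/, before a voiced consonant — surfaces as [oː] (rule 3).
/a/ (between /ɡ/ and /f/): rule 3 targets it, but not before a voiced consonant → unchanged [a].
/f/ — between /a/ and /u/, between two vowels — surfaces as [v] (rule 2).
/u/ — between /f/ and /ɡ/, before a voiced consonant — surfaces as [uː] (rule 3).

[maːɡoːwɡavuːɡ]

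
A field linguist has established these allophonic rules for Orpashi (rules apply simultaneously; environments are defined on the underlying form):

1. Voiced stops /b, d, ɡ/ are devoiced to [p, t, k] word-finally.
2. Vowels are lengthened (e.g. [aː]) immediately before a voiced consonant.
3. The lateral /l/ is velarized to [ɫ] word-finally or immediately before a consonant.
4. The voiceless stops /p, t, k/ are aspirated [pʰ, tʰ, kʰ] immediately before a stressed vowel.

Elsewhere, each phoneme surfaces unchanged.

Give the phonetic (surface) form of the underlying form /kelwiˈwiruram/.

[keːɫwiːˈwiːruːraːm]

/k/ (word-initial) is in the target of rule 4 but the environment (immediately before a stressed vowel) is not met → [k].
/e/ — between /k/ and /l/, before a voiced consonant — surfaces as [eː] (rule 2).
/l/ meets the environment for rule 3 (word-finally or immediately before a consonant) → [ɫ].
Rule 2 applies to /i/ (between /w/ and /w/: before a voiced consonant) → [iː].
/i/ (between /w/ and /r/) occurs before a voiced consonant → [iː] by rule 2.
/u/ (between /r/ and /r/) occurs before a voiced consonant → [uː] by rule 2.
Rule 2 applies to /a/ (between /r/ and /m/: before a voiced consonant) → [aː].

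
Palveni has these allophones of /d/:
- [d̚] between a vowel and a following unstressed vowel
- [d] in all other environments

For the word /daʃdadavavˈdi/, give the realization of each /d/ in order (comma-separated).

Occurrence 1 (position 1): no conditioning environment matches → elsewhere allophone [d].
Occurrence 2 (position 4): no conditioning environment matches → elsewhere allophone [d].
Occurrence 3 (position 6): between a vowel and a following unstressed vowel → [d̚].
Occurrence 4 (position 11): no conditioning environment matches → elsewhere allophone [d].

[d], [d], [d̚], [d]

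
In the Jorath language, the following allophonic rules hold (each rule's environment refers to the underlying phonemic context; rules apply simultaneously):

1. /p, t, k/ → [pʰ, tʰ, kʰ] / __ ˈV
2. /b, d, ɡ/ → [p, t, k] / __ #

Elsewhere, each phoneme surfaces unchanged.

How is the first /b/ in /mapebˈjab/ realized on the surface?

[b]

/b/ (between /e/ and /j/): rule 2 targets it, but not word-finally → unchanged [b].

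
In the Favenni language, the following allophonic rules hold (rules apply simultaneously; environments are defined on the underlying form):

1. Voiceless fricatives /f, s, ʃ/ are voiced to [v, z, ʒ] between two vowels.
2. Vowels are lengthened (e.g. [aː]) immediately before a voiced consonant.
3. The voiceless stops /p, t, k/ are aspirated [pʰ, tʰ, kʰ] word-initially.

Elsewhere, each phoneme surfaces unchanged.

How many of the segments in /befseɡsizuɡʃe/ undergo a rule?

Segments that undergo a rule: /e/ → [eː] (rule 2); /i/ → [iː] (rule 2); /u/ → [uː] (rule 2).
All other segments surface unchanged.

3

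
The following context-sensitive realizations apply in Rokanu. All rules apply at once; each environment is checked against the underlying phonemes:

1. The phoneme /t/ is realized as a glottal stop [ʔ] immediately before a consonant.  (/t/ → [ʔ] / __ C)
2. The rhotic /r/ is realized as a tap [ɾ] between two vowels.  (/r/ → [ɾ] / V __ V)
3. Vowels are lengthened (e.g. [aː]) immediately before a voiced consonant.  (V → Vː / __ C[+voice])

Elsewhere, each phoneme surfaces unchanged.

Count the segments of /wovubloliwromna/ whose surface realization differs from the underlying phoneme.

5

Segments that undergo a rule: /o/ → [oː] (rule 3); /u/ → [uː] (rule 3); /o/ → [oː] (rule 3); /i/ → [iː] (rule 3); /o/ → [oː] (rule 3).
All other segments surface unchanged.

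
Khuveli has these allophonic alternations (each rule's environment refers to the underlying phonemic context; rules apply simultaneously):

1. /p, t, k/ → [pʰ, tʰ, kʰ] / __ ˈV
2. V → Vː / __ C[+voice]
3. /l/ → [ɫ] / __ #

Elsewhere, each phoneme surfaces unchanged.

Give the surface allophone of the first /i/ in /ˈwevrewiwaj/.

[iː]

/i/ (between /w/ and /w/): before a voiced consonant, so rule 2 applies → [iː].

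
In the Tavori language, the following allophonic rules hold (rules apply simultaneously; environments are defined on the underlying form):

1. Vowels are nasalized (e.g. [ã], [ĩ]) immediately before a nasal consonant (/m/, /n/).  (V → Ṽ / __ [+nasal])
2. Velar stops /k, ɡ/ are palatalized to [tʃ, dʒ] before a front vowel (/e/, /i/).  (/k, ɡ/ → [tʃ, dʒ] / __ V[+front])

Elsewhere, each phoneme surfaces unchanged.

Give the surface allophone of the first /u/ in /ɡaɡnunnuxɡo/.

/u/ (between /n/ and /n/) occurs before a nasal consonant → [ũ] by rule 1.

[ũ]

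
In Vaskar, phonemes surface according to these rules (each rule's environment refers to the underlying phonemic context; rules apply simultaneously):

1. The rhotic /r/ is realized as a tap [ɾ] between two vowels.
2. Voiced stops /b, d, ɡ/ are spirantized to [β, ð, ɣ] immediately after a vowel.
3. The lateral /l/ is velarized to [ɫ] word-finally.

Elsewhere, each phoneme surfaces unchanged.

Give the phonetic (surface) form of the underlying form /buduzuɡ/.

[buðuzuɣ]

/b/ (word-initial): rule 2 targets it, but not immediately after a vowel → unchanged [b].
/d/ (between /u/ and /u/): immediately after a vowel, so rule 2 applies → [ð].
/ɡ/ — word-final, immediately after a vowel — surfaces as [ɣ] (rule 2).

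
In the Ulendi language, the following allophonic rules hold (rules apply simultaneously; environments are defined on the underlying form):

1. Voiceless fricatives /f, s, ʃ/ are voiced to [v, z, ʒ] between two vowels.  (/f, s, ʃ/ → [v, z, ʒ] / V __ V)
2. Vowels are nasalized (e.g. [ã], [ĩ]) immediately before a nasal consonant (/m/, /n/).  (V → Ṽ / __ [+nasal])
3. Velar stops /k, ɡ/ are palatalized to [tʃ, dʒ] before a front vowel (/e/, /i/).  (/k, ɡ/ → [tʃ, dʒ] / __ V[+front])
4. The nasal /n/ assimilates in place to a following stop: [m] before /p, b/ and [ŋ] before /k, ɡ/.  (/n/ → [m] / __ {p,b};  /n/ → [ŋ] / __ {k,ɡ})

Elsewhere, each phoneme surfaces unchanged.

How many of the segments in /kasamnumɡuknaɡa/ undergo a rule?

Segments that undergo a rule: /s/ → [z] (rule 1); /a/ → [ã] (rule 2); /u/ → [ũ] (rule 2).
All other segments surface unchanged.

3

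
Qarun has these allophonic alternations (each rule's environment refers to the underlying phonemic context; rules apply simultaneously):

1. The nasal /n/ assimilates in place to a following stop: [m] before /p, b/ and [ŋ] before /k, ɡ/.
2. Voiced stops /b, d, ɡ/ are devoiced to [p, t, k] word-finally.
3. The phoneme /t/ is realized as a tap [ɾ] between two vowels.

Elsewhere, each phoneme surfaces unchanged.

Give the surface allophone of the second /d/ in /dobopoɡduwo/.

[d]

/d/ (between /ɡ/ and /u/): rule 2 targets it, but not word-finally → unchanged [d].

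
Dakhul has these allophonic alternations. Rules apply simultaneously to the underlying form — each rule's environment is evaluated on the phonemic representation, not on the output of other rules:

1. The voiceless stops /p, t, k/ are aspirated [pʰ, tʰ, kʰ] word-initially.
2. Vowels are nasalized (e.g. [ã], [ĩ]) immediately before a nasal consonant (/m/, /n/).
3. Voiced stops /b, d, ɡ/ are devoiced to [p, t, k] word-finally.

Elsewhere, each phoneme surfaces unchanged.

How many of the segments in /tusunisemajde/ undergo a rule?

3

Segments that undergo a rule: /t/ → [tʰ] (rule 1); /u/ → [ũ] (rule 2); /e/ → [ẽ] (rule 2).
All other segments surface unchanged.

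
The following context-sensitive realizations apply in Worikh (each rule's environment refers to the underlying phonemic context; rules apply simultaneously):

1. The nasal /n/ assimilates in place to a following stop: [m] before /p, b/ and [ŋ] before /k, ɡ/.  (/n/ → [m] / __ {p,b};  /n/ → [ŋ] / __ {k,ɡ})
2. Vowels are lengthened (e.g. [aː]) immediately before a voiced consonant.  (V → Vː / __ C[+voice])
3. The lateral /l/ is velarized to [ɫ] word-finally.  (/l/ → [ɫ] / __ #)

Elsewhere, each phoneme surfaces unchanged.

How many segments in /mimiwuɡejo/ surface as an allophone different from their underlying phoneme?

4

Segments that undergo a rule: /i/ → [iː] (rule 2); /i/ → [iː] (rule 2); /u/ → [uː] (rule 2); /e/ → [eː] (rule 2).
All other segments surface unchanged.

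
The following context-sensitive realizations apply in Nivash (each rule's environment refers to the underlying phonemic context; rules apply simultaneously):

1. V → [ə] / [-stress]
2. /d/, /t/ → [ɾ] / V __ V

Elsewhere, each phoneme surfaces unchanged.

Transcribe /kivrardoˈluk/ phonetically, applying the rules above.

/k/ stays [k].
Rule 1 applies to /i/ (between /k/ and /v/: in an unstressed syllable) → [ə].
/v/ (between /i/ and /r/): no rule targets it → [v].
/r/ — not in any rule's target class → [r].
/a/ meets the environment for rule 1 (in an unstressed syllable) → [ə].
/r/ stays [r].
/d/ (between /r/ and /o/) fails the environment for rule 2, so it stays [d].
/o/ — between /d/ and /l/, in an unstressed syllable — surfaces as [ə] (rule 1).
/l/ (between /o/ and /u/): no rule targets it → [l].
/u/ (between /l/ and /k/) fails the environment for rule 1, so it stays [u].
/k/ stays [k].

[kəvrərdəˈluk]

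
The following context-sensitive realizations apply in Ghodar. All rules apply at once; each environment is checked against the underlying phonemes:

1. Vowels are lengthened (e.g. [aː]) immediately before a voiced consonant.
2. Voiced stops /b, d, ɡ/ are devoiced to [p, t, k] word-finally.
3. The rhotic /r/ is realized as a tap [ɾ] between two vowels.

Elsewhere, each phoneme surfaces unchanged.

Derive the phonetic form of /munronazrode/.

/m/ (word-initial): no rule targets it → [m].
/u/ — between /m/ and /n/, before a voiced consonant — surfaces as [uː] (rule 1).
/n/ stays [n].
/r/ — between /n/ and /o/; rule 3 does not apply here → [r].
Rule 1 applies to /o/ (between /r/ and /n/: before a voiced consonant) → [oː].
/n/ (between /o/ and /a/) is unaffected → [n].
Rule 1 applies to /a/ (between /n/ and /z/: before a voiced consonant) → [aː].
/z/ stays [z].
/r/ (between /z/ and /o/) fails the environment for rule 3, so it stays [r].
/o/ meets the environment for rule 1 (before a voiced consonant) → [oː].
/d/ (between /o/ and /e/) is in the target of rule 2 but the environment (word-finally) is not met → [d].
/e/ (word-final) fails the environment for rule 1, so it stays [e].

[muːnroːnaːzroːde]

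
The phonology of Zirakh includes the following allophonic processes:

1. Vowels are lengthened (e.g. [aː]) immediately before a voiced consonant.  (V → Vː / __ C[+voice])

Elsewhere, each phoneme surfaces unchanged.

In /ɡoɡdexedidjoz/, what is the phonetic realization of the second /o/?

/o/ meets the environment for rule 1 (before a voiced consonant) → [oː].

[oː]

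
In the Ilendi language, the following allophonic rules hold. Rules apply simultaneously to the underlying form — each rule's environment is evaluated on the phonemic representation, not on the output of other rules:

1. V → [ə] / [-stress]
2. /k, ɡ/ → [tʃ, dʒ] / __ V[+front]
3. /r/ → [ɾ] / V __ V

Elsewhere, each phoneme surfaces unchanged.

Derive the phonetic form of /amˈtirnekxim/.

Rule 1 applies to /a/ (word-initial: in an unstressed syllable) → [ə].
/m/ (between /a/ and /t/): no rule targets it → [m].
/t/ — not in any rule's target class → [t].
/i/ (between /t/ and /r/) is in the target of rule 1 but the environment (in an unstressed syllable) is not met → [i].
/r/ (between /i/ and /n/): rule 3 targets it, but not between two vowels → unchanged [r].
/n/ stays [n].
/e/ — between /n/ and /k/, in an unstressed syllable — surfaces as [ə] (rule 1).
/k/ — between /e/ and /x/; rule 2 does not apply here → [k].
/x/ stays [x].
/i/ (between /x/ and /m/) occurs in an unstressed syllable → [ə] by rule 1.
/m/ (word-final): no rule targets it → [m].

[əmˈtirnəkxəm]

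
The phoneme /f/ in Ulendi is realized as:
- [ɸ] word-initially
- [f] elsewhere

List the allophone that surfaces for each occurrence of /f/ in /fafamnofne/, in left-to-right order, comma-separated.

[ɸ], [f], [f]

Occurrence 1 (position 1): word-initially → [ɸ].
Occurrence 2 (position 3): no conditioning environment matches → elsewhere allophone [f].
Occurrence 3 (position 8): no conditioning environment matches → elsewhere allophone [f].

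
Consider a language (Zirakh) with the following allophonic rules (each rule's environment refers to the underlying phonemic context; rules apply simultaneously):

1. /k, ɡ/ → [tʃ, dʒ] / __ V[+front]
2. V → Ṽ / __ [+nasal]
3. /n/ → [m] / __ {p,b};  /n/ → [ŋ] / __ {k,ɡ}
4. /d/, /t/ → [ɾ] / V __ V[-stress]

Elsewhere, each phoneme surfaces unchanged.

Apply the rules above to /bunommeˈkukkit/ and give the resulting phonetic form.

/b/ (word-initial) is unaffected → [b].
Rule 2 applies to /u/ (between /b/ and /n/: before a nasal consonant) → [ũ].
/n/ (between /u/ and /o/): rule 3 targets it, but not before a labial or velar stop → unchanged [n].
/o/ (between /n/ and /m/): before a nasal consonant, so rule 2 applies → [õ].
/m/ — not in any rule's target class → [m].
/m/ (between /m/ and /e/) is unaffected → [m].
/e/ (between /m/ and /k/) fails the environment for rule 2, so it stays [e].
/k/ (between /e/ and /u/) is in the target of rule 1 but the environment (before a front vowel) is not met → [k].
/u/ (between /k/ and /k/): rule 2 targets it, but not before a nasal consonant → unchanged [u].
/k/ (between /u/ and /k/) fails the environment for rule 1, so it stays [k].
/k/ (between /k/ and /i/): before a front vowel, so rule 1 applies → [tʃ].
/i/ — between /k/ and /t/; rule 2 does not apply here → [i].
/t/ — word-final; rule 4 does not apply here → [t].

[bũnõmmeˈkuktʃit]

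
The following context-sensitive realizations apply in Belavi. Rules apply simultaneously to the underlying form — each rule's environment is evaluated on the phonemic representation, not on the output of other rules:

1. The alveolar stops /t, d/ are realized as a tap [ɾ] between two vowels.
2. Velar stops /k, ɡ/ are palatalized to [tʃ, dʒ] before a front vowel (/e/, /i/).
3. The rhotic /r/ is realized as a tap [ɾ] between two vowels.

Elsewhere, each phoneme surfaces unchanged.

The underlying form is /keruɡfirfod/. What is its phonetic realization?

[tʃeɾuɡfirfod]

Rule 2 applies to /k/ (word-initial: before a front vowel) → [tʃ].
/e/ (between /k/ and /r/) is unaffected → [e].
/r/ — between /e/ and /u/, between two vowels — surfaces as [ɾ] (rule 3).
/u/ — not in any rule's target class → [u].
/ɡ/ — between /u/ and /f/; rule 2 does not apply here → [ɡ].
/f/ (between /ɡ/ and /i/) is unaffected → [f].
/i/ (between /f/ and /r/): no rule targets it → [i].
/r/ (between /i/ and /f/): rule 3 targets it, but not between two vowels → unchanged [r].
/f/ (between /r/ and /o/): no rule targets it → [f].
/o/ stays [o].
/d/ — word-final; rule 1 does not apply here → [d].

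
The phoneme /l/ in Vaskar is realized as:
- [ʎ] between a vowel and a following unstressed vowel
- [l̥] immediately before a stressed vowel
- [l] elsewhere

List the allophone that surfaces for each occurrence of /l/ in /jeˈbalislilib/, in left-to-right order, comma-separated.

[ʎ], [l], [ʎ]

Occurrence 1 (position 5): between a vowel and a following unstressed vowel → [ʎ].
Occurrence 2 (position 8): no conditioning environment matches → elsewhere allophone [l].
Occurrence 3 (position 10): between a vowel and a following unstressed vowel → [ʎ].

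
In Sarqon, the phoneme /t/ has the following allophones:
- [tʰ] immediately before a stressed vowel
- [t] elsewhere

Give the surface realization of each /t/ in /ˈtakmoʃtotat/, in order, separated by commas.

Occurrence 1 (position 1): immediately before a stressed vowel → [tʰ].
Occurrence 2 (position 7): no conditioning environment matches → elsewhere allophone [t].
Occurrence 3 (position 9): no conditioning environment matches → elsewhere allophone [t].
Occurrence 4 (position 11): no conditioning environment matches → elsewhere allophone [t].

[tʰ], [t], [t], [t]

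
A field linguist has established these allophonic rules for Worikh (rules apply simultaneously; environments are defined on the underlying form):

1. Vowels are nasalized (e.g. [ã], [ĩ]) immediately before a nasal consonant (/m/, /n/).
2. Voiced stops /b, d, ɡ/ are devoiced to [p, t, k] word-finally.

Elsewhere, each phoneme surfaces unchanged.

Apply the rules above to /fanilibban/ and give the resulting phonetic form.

/f/ — not in any rule's target class → [f].
/a/ (between /f/ and /n/) occurs before a nasal consonant → [ã] by rule 1.
/n/ stays [n].
/i/ (between /n/ and /l/): rule 1 targets it, but not before a nasal consonant → unchanged [i].
/l/ stays [l].
/i/ — between /l/ and /b/; rule 1 does not apply here → [i].
/b/ (between /i/ and /b/): rule 2 targets it, but not word-finally → unchanged [b].
/b/ (between /b/ and /a/) is in the target of rule 2 but the environment (word-finally) is not met → [b].
/a/ (between /b/ and /n/): before a nasal consonant, so rule 1 applies → [ã].
/n/ (word-final) is unaffected → [n].

[fãnilibbãn]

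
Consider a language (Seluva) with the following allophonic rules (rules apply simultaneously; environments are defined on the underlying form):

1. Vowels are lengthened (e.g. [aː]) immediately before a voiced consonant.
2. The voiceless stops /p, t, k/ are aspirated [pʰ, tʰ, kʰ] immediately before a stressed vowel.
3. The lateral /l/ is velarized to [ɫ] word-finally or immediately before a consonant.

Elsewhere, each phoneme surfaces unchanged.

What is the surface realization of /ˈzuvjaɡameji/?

/z/ stays [z].
Rule 1 applies to /u/ (between /z/ and /v/: before a voiced consonant) → [uː].
/v/ stays [v].
/j/ (between /v/ and /a/) is unaffected → [j].
Rule 1 applies to /a/ (between /j/ and /ɡ/: before a voiced consonant) → [aː].
/ɡ/ stays [ɡ].
/a/ (between /ɡ/ and /m/): before a voiced consonant, so rule 1 applies → [aː].
/m/ (between /a/ and /e/): no rule targets it → [m].
/e/ (between /m/ and /j/): before a voiced consonant, so rule 1 applies → [eː].
/j/ — not in any rule's target class → [j].
/i/ (word-final): rule 1 targets it, but not before a voiced consonant → unchanged [i].

[ˈzuːvjaːɡaːmeːji]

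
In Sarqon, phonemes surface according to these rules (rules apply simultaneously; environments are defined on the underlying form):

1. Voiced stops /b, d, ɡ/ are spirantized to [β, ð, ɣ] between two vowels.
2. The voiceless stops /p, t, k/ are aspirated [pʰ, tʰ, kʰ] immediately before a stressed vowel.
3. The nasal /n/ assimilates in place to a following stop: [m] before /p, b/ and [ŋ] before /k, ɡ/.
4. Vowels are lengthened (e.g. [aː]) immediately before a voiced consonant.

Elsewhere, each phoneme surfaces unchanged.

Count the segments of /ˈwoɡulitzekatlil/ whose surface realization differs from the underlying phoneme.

Segments that undergo a rule: /o/ → [oː] (rule 4); /ɡ/ → [ɣ] (rule 1); /u/ → [uː] (rule 4); /i/ → [iː] (rule 4).
All other segments surface unchanged.

4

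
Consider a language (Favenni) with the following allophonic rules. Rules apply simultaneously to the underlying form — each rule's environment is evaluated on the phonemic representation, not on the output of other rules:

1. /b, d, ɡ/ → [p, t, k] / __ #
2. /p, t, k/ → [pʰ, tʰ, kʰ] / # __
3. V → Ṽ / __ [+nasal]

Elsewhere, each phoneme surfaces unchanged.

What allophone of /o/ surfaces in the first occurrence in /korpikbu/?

/o/ (between /k/ and /r/) is in the target of rule 3 but the environment (before a nasal consonant) is not met → [o].

[o]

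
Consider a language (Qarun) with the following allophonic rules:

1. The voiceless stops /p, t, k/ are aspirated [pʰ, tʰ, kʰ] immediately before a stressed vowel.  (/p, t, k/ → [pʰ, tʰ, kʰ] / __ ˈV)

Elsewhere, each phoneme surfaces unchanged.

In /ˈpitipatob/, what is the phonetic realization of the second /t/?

[t]

/t/ — between /a/ and /o/; rule 1 does not apply here → [t].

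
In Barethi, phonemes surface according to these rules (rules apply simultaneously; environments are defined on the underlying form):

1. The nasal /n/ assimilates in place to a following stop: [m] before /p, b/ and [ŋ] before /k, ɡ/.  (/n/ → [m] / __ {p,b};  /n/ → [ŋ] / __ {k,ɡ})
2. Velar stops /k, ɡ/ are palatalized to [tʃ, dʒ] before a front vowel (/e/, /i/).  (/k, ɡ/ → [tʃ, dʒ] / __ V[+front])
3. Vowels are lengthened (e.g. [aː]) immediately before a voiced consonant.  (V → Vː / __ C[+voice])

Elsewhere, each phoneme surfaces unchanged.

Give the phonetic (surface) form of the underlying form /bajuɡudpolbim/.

[baːjuːɡuːdpoːlbiːm]

Rule 3 applies to /a/ (between /b/ and /j/: before a voiced consonant) → [aː].
/u/ meets the environment for rule 3 (before a voiced consonant) → [uː].
/ɡ/ (between /u/ and /u/) fails the environment for rule 2, so it stays [ɡ].
/u/ — between /ɡ/ and /d/, before a voiced consonant — surfaces as [uː] (rule 3).
/o/ meets the environment for rule 3 (before a voiced consonant) → [oː].
Rule 3 applies to /i/ (between /b/ and /m/: before a voiced consonant) → [iː].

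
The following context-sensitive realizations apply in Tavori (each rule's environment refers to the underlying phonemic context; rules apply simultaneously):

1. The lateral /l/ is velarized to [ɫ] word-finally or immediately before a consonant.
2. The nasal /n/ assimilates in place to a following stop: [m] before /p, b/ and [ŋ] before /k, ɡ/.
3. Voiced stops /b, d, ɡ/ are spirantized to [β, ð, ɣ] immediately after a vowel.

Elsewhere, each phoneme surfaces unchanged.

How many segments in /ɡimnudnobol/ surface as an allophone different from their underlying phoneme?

Segments that undergo a rule: /d/ → [ð] (rule 3); /b/ → [β] (rule 3); /l/ → [ɫ] (rule 1).
All other segments surface unchanged.

3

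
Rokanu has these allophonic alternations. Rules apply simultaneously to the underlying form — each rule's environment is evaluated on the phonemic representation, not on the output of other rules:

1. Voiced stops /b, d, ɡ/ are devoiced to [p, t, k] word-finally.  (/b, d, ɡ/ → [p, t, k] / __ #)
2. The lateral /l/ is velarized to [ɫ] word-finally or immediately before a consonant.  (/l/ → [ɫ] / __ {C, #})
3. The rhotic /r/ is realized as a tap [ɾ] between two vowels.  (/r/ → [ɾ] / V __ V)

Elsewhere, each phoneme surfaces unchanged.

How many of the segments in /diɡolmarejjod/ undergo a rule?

Segments that undergo a rule: /l/ → [ɫ] (rule 2); /r/ → [ɾ] (rule 3); /d/ → [t] (rule 1).
All other segments surface unchanged.

3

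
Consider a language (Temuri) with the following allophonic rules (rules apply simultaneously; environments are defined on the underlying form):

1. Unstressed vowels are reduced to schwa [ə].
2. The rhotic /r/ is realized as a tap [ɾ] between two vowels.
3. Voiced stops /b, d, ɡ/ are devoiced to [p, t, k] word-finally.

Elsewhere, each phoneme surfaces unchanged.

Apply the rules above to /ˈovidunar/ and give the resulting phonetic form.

/o/ — word-initial; rule 1 does not apply here → [o].
/v/ (between /o/ and /i/): no rule targets it → [v].
Rule 1 applies to /i/ (between /v/ and /d/: in an unstressed syllable) → [ə].
/d/ (between /i/ and /u/): rule 3 targets it, but not word-finally → unchanged [d].
Rule 1 applies to /u/ (between /d/ and /n/: in an unstressed syllable) → [ə].
/n/ — not in any rule's target class → [n].
/a/ — between /n/ and /r/, in an unstressed syllable — surfaces as [ə] (rule 1).
/r/ (word-final) is in the target of rule 2 but the environment (between two vowels) is not met → [r].

[ˈovədənər]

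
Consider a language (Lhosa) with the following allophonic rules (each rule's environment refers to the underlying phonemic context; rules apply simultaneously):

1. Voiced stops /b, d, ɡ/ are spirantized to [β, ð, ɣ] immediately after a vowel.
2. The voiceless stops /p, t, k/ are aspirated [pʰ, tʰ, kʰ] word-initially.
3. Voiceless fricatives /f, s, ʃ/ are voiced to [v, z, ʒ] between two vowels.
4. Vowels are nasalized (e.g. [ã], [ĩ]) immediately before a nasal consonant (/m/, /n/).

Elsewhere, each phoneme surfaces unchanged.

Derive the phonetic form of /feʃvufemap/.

/f/ (word-initial) fails the environment for rule 3, so it stays [f].
/e/ (between /f/ and /ʃ/): rule 4 targets it, but not before a nasal consonant → unchanged [e].
/ʃ/ (between /e/ and /v/) fails the environment for rule 3, so it stays [ʃ].
/v/ — not in any rule's target class → [v].
/u/ — between /v/ and /f/; rule 4 does not apply here → [u].
/f/ (between /u/ and /e/): between two vowels, so rule 3 applies → [v].
Rule 4 applies to /e/ (between /f/ and /m/: before a nasal consonant) → [ẽ].
/m/ stays [m].
/a/ (between /m/ and /p/): rule 4 targets it, but not before a nasal consonant → unchanged [a].
/p/ (word-final): rule 2 targets it, but not word-initially → unchanged [p].

[feʃvuvẽmap]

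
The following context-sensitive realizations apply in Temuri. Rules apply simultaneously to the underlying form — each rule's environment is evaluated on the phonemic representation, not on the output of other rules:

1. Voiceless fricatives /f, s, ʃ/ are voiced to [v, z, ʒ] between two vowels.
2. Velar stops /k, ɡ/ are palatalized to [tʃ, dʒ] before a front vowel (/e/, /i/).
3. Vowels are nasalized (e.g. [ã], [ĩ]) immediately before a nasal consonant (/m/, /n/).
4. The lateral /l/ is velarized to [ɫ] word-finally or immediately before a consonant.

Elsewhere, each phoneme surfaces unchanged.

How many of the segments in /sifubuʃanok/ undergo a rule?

Segments that undergo a rule: /f/ → [v] (rule 1); /ʃ/ → [ʒ] (rule 1); /a/ → [ã] (rule 3).
All other segments surface unchanged.

3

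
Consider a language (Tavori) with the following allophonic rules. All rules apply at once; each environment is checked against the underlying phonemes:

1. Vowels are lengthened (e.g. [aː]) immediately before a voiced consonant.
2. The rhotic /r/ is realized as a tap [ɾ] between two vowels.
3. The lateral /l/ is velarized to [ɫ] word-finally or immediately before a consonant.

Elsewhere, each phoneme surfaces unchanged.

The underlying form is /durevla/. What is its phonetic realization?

/u/ meets the environment for rule 1 (before a voiced consonant) → [uː].
/r/ (between /u/ and /e/): between two vowels, so rule 2 applies → [ɾ].
Rule 1 applies to /e/ (between /r/ and /v/: before a voiced consonant) → [eː].
/l/ (between /v/ and /a/) is in the target of rule 3 but the environment (word-finally or immediately before a consonant) is not met → [l].
/a/ (word-final) is in the target of rule 1 but the environment (before a voiced consonant) is not met → [a].

[duːɾeːvla]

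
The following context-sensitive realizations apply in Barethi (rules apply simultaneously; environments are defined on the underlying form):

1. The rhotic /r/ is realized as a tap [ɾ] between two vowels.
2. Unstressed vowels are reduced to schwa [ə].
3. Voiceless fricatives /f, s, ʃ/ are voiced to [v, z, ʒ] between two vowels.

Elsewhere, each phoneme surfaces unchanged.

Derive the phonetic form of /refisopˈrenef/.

[rəvəzəpˈrenəf]

/r/ (word-initial): rule 1 targets it, but not between two vowels → unchanged [r].
/e/ (between /r/ and /f/): in an unstressed syllable, so rule 2 applies → [ə].
/f/ (between /e/ and /i/): between two vowels, so rule 3 applies → [v].
/i/ meets the environment for rule 2 (in an unstressed syllable) → [ə].
/s/ meets the environment for rule 3 (between two vowels) → [z].
/o/ — between /s/ and /p/, in an unstressed syllable — surfaces as [ə] (rule 2).
/p/ (between /o/ and /r/): no rule targets it → [p].
/r/ (between /p/ and /e/) is in the target of rule 1 but the environment (between two vowels) is not met → [r].
/e/ — between /r/ and /n/; rule 2 does not apply here → [e].
/n/ — not in any rule's target class → [n].
/e/ (between /n/ and /f/) occurs in an unstressed syllable → [ə] by rule 2.
/f/ (word-final): rule 3 targets it, but not between two vowels → unchanged [f].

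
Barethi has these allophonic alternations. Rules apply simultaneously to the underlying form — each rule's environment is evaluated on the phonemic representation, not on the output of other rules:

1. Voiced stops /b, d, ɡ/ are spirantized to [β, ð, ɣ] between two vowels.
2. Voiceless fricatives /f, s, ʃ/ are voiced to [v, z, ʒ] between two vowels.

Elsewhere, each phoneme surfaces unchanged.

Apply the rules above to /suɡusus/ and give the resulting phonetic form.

[suɣuzus]

/s/ (word-initial): rule 2 targets it, but not between two vowels → unchanged [s].
/u/ (between /s/ and /ɡ/): no rule targets it → [u].
/ɡ/ — between /u/ and /u/, between two vowels — surfaces as [ɣ] (rule 1).
/u/ (between /ɡ/ and /s/): no rule targets it → [u].
/s/ meets the environment for rule 2 (between two vowels) → [z].
/u/ (between /s/ and /s/): no rule targets it → [u].
/s/ (word-final) is in the target of rule 2 but the environment (between two vowels) is not met → [s].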